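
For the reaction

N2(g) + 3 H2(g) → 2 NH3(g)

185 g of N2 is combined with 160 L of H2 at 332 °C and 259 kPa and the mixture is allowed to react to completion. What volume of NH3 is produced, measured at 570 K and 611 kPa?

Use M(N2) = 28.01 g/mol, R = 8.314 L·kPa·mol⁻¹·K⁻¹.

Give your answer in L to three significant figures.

42.6 L

n(N2) = 185 / 28.01 = 6.605 mol
n(H2) = PV/RT = (259 × 160) / (8.314 × 605.15) = 8.237 mol
For 6.605 mol N2, stoichiometry requires (3/1) × 6.605 = 19.82 mol H2; 8.237 mol is available, so H2 is limiting.
n(NH3) = (2/3) × 8.237 = 5.491 mol
V(NH3) = nRT/P = 5.491 × 8.314 × 570 / 611 = 42.59 L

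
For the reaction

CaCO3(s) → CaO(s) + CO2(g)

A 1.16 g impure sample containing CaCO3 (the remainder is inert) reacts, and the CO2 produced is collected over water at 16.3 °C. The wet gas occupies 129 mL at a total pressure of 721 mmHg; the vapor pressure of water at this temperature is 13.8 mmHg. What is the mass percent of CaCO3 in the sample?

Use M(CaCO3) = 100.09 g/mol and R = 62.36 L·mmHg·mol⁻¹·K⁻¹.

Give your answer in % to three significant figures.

P(CO2) = 721 − 13.8 = 707.2 mmHg
n(CO2) = PV/RT = (707.2 × 0.1290) / (62.36 × 289.45) = 0.005054 mol
n(CaCO3) = (1/1) × 0.005054 = 0.005054 mol
m(CaCO3) = 0.005054 × 100.09 = 0.5059 g
%CaCO3 = 0.5059 / 1.16 × 100 = 43.61%

43.6 %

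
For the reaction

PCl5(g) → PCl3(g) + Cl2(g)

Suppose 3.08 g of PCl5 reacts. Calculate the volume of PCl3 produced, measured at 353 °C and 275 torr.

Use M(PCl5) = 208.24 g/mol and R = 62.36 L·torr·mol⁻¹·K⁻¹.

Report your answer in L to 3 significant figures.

n(PCl5) = 3.080 / 208.24 = 0.01479 mol
n(PCl3) = (1/1) × 0.01479 = 0.01479 mol
V = nRT/P = 0.01479 × 62.36 × 626.15 / 275 = 2.100 L

2.10 L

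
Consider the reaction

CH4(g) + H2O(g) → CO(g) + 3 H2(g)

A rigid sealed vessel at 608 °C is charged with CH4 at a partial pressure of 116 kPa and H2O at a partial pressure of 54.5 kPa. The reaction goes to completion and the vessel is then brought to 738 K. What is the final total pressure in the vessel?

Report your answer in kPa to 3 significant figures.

234 kPa

With V and T fixed, P_i ∝ n_i, so the mole ratios apply directly to partial pressures at 608 °C.
P(H2O) required for 116 kPa of CH4 = (1/1) × 116 = 116.0 kPa; available 54.5 kPa, so H2O is limiting.
P(CH4) remaining = 116 − (1/1) × 54.5 = 61.50 kPa
P(gaseous products) = (1+3)/1 × 54.5 = 218.0 kPa
P_total at 608 °C = 61.50 + 218.0 = 279.5 kPa
Scaling to 738 K: P = 279.5 × 738/881.15 = 234.1 kPa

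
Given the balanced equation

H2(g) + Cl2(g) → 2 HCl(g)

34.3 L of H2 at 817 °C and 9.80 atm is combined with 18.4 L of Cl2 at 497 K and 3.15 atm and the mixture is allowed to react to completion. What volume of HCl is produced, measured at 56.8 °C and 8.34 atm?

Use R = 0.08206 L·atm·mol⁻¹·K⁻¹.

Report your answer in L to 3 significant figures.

n(H2) = PV/RT = (9.80 × 34.3) / (0.08206 × 1090.15) = 3.758 mol
n(Cl2) = PV/RT = (3.15 × 18.4) / (0.08206 × 497) = 1.421 mol
For 3.758 mol H2, stoichiometry requires (1/1) × 3.758 = 3.758 mol Cl2; 1.421 mol is available, so Cl2 is limiting.
n(HCl) = (2/1) × 1.421 = 2.842 mol
V(HCl) = nRT/P = 2.842 × 0.08206 × 329.95 / 8.34 = 9.227 L

9.23 L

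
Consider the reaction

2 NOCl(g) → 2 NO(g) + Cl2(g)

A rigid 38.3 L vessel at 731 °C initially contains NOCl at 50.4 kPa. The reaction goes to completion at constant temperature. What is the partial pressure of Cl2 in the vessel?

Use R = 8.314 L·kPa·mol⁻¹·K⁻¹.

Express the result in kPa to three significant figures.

25.2 kPa

n(NOCl)₀ = PV/RT = (50.4 × 38.3) / (8.314 × 1004.15) = 0.2312 mol
n(Cl2) = (1/2) × 0.2312 = 0.1156 mol
P(Cl2) = nRT/V = 0.1156 × 8.314 × 1004.15 / 38.3 = 25.20 kPa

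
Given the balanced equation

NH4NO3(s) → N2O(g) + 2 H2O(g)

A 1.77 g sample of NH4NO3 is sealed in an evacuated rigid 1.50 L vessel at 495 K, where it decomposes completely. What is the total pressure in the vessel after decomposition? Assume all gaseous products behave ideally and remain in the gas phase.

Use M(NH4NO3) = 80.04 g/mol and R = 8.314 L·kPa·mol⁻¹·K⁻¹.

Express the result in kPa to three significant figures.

182 kPa

n(NH4NO3) = 1.77 / 80.04 = 0.02211 mol
n(gas produced) = (3/1) × 0.02211 = 0.06633 mol
P = nRT/V = 0.06633 × 8.314 × 495 / 1.50 = 182.0 kPa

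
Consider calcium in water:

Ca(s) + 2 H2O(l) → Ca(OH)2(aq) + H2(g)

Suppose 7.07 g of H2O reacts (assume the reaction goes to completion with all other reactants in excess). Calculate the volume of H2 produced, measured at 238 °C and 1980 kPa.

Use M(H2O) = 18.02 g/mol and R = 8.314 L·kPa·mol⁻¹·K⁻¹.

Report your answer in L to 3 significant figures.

0.421 L

n(H2O) = 7.070 / 18.02 = 0.3923 mol
n(H2) = (1/2) × 0.3923 = 0.1961 mol
V = nRT/P = 0.1961 × 8.314 × 511.15 / 1980 = 0.4209 L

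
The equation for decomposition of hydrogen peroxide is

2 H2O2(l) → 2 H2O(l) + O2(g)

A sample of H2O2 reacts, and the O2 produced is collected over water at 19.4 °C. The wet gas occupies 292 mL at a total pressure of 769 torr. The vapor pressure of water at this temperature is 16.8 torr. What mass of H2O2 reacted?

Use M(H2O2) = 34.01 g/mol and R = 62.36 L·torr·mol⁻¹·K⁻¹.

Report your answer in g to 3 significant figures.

P(O2) = 769 − 16.8 = 752.2 torr
n(O2) = PV/RT = (752.2 × 0.2920) / (62.36 × 292.55) = 0.01204 mol
n(H2O2) = (2/1) × 0.01204 = 0.02408 mol
m(H2O2) = 0.02408 × 34.01 = 0.8190 g

0.819 g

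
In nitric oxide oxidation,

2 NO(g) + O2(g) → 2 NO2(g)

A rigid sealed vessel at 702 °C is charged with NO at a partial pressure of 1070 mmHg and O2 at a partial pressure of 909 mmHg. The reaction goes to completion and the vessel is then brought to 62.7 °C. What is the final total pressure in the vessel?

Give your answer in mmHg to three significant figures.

At constant V, partial pressures at 702 °C are proportional to moles, so apply stoichiometry directly to pressures.
P(O2) required for 1070 mmHg of NO = (1/2) × 1070 = 535.0 mmHg; available 909 mmHg, so NO is limiting.
P(O2) remaining = 909 − (1/2) × 1070 = 374.0 mmHg
P(gaseous products) = (2)/2 × 1070 = 1070 mmHg
P_total at 702 °C = 374.0 + 1070 = 1444 mmHg
Scaling to 62.7 °C: P = 1444 × 335.85/975.15 = 497.3 mmHg

497 mmHg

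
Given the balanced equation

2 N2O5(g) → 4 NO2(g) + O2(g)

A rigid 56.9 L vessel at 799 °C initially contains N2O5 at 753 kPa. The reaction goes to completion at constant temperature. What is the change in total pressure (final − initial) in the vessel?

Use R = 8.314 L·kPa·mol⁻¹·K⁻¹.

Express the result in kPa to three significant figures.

1130 kPa

Since T and V are fixed, P_final/P_initial = n_final/n_initial = 5/2.
P_final = (5/2) × 753 = 1882 kPa; ΔP = 1882 − 753 = 1129 kPa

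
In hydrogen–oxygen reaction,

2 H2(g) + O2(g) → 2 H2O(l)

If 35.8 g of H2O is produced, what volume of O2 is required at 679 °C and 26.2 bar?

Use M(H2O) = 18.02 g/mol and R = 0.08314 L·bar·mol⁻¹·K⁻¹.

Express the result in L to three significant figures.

n(H2O) = 35.80 / 18.02 = 1.987 mol
n(O2) = (1/2) × 1.987 = 0.9935 mol
V = nRT/P = 0.9935 × 0.08314 × 952.15 / 26.2 = 3.002 L

3.00 L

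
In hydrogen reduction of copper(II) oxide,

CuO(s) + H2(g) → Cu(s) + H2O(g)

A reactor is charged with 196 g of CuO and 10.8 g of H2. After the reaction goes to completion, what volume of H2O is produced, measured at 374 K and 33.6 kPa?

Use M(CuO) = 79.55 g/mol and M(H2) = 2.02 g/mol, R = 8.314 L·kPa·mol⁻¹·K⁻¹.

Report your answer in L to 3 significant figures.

n(CuO) = 196 / 79.55 = 2.464 mol
n(H2) = 10.8 / 2.02 = 5.347 mol
For 2.464 mol CuO, stoichiometry requires (1/1) × 2.464 = 2.464 mol H2; 5.347 mol is available, so CuO is limiting.
n(H2O) = (1/1) × 2.464 = 2.464 mol
V(H2O) = nRT/P = 2.464 × 8.314 × 374 / 33.6 = 228.0 L

228 L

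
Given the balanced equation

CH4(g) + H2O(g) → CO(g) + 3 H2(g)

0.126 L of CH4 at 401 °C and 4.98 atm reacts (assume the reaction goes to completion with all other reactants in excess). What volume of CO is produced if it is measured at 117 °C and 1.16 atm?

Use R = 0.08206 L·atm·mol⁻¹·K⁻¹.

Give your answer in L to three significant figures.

n(CH4) = PV/RT = (4.98 × 0.126) / (0.08206 × 674.15) = 0.01134 mol
n(CO) = (1/1) × 0.01134 = 0.01134 mol
V = nRT/P = 0.01134 × 0.08206 × 390.15 / 1.16 = 0.3130 L

0.313 L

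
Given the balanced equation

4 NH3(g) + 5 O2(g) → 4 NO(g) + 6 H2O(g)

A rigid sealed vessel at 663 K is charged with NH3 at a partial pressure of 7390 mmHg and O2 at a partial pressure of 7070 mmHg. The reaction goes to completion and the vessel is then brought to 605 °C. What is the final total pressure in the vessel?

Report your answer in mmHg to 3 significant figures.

21000 mmHg

Because the vessel is rigid and T is held at 663 K, work the stoichiometry in partial pressures (P_i = n_iRT/V).
P(O2) required for 7390 mmHg of NH3 = (5/4) × 7390 = 9238 mmHg; available 7070 mmHg, so O2 is limiting.
P(NH3) remaining = 7390 − (4/5) × 7070 = 1734 mmHg
P(gaseous products) = (4+6)/5 × 7070 = 14140 mmHg
P_total at 663 K = 1734 + 14140 = 15870 mmHg
Scaling to 605 °C: P = 15870 × 878.15/663 = 21020 mmHg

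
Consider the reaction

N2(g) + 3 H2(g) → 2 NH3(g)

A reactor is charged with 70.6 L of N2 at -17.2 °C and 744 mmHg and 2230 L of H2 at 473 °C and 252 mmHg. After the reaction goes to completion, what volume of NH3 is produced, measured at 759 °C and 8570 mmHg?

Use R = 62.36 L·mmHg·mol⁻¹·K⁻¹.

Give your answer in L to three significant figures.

49.4 L

n(N2) = PV/RT = (744 × 70.6) / (62.36 × 255.95) = 3.291 mol
n(H2) = PV/RT = (252 × 2230) / (62.36 × 746.15) = 12.08 mol
For 3.291 mol N2, stoichiometry requires (3/1) × 3.291 = 9.873 mol H2; 12.08 mol is available, so N2 is limiting.
n(NH3) = (2/1) × 3.291 = 6.582 mol
V(NH3) = nRT/P = 6.582 × 62.36 × 1032.15 / 8570 = 49.43 L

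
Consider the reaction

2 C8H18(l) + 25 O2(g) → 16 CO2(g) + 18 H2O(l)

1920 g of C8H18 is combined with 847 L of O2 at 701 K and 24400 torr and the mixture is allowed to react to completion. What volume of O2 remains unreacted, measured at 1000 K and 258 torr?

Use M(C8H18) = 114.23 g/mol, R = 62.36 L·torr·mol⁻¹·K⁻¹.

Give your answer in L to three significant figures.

n(C8H18) = 1920 / 114.23 = 16.81 mol
n(O2) = PV/RT = (24400 × 847) / (62.36 × 701) = 472.8 mol
For 16.81 mol C8H18, stoichiometry requires (25/2) × 16.81 = 210.1 mol O2; 472.8 mol is available, so C8H18 is limiting.
n(O2) consumed = (25/2) × 16.81 = 210.1 mol; remaining = 472.8 − 210.1 = 262.7 mol
V(O2) = nRT/P = 262.7 × 62.36 × 1000 / 258 = 63500 L

63500 L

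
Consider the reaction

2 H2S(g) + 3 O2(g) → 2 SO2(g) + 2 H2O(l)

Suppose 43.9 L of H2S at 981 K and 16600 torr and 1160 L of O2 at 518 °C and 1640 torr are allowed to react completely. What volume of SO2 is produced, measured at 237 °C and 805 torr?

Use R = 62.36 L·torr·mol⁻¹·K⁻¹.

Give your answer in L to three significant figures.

n(H2S) = PV/RT = (16600 × 43.9) / (62.36 × 981) = 11.91 mol
n(O2) = PV/RT = (1640 × 1160) / (62.36 × 791.15) = 38.56 mol
For 11.91 mol H2S, stoichiometry requires (3/2) × 11.91 = 17.87 mol O2; 38.56 mol is available, so H2S is limiting.
n(SO2) = (2/2) × 11.91 = 11.91 mol
V(SO2) = nRT/P = 11.91 × 62.36 × 510.15 / 805 = 470.7 L

471 L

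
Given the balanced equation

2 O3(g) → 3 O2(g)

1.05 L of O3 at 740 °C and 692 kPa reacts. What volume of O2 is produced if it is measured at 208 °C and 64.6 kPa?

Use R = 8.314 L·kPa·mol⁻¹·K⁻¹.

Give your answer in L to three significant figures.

n(O3) = PV/RT = (692 × 1.05) / (8.314 × 1013.15) = 0.08626 mol
n(O2) = (3/2) × 0.08626 = 0.1294 mol
V = nRT/P = 0.1294 × 8.314 × 481.15 / 64.6 = 8.013 L

8.01 L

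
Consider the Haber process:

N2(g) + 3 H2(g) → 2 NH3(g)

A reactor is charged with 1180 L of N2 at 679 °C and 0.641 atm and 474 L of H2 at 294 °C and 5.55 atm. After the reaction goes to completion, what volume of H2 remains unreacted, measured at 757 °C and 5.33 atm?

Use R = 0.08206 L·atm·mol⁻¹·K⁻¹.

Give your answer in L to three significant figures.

n(N2) = PV/RT = (0.641 × 1180) / (0.08206 × 952.15) = 9.681 mol
n(H2) = PV/RT = (5.55 × 474) / (0.08206 × 567.15) = 56.53 mol
For 9.681 mol N2, stoichiometry requires (3/1) × 9.681 = 29.04 mol H2; 56.53 mol is available, so N2 is limiting.
n(H2) consumed = (3/1) × 9.681 = 29.04 mol; remaining = 56.53 − 29.04 = 27.49 mol
V(H2) = nRT/P = 27.49 × 0.08206 × 1030.15 / 5.33 = 436.0 L

436 L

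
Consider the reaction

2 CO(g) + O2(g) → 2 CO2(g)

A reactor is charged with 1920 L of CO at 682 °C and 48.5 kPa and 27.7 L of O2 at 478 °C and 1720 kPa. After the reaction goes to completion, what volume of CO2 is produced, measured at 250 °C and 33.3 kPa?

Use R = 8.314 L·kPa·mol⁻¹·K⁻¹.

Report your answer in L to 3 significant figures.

1530 L

n(CO) = PV/RT = (48.5 × 1920) / (8.314 × 955.15) = 11.73 mol
n(O2) = PV/RT = (1720 × 27.7) / (8.314 × 751.15) = 7.629 mol
For 11.73 mol CO, stoichiometry requires (1/2) × 11.73 = 5.865 mol O2; 7.629 mol is available, so CO is limiting.
n(CO2) = (2/2) × 11.73 = 11.73 mol
V(CO2) = nRT/P = 11.73 × 8.314 × 523.15 / 33.3 = 1532 L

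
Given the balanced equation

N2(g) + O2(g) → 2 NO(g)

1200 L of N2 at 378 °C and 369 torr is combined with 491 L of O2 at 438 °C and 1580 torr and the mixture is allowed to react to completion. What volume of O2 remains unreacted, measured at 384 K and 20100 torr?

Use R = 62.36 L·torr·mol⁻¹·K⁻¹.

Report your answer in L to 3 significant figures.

n(N2) = PV/RT = (369 × 1200) / (62.36 × 651.15) = 10.90 mol
n(O2) = PV/RT = (1580 × 491) / (62.36 × 711.15) = 17.49 mol
For 10.90 mol N2, stoichiometry requires (1/1) × 10.90 = 10.90 mol O2; 17.49 mol is available, so N2 is limiting.
n(O2) consumed = (1/1) × 10.90 = 10.90 mol; remaining = 17.49 − 10.90 = 6.590 mol
V(O2) = nRT/P = 6.590 × 62.36 × 384 / 20100 = 7.851 L

7.85 L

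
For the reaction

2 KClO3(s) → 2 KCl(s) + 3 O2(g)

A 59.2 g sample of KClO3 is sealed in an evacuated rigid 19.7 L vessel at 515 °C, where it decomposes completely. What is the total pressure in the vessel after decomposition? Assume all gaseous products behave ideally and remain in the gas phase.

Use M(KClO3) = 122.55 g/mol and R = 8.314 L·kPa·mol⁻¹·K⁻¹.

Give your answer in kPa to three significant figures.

n(KClO3) = 59.2 / 122.55 = 0.4831 mol
n(gas produced) = (3/2) × 0.4831 = 0.7247 mol
P = nRT/V = 0.7247 × 8.314 × 788.15 / 19.7 = 241.1 kPa

241 kPa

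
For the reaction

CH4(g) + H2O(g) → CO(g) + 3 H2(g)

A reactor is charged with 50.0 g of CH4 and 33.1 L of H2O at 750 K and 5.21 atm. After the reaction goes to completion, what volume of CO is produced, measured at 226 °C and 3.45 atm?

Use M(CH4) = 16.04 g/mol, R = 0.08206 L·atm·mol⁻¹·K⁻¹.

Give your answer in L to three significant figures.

33.3 L

n(CH4) = 50.0 / 16.04 = 3.117 mol
n(H2O) = PV/RT = (5.21 × 33.1) / (0.08206 × 750) = 2.802 mol
For 3.117 mol CH4, stoichiometry requires (1/1) × 3.117 = 3.117 mol H2O; 2.802 mol is available, so H2O is limiting.
n(CO) = (1/1) × 2.802 = 2.802 mol
V(CO) = nRT/P = 2.802 × 0.08206 × 499.15 / 3.45 = 33.27 L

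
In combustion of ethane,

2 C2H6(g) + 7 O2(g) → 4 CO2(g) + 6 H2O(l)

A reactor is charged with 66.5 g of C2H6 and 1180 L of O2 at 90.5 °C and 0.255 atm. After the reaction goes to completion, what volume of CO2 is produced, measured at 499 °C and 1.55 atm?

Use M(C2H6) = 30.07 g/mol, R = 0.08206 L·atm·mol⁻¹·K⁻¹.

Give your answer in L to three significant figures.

n(C2H6) = 66.5 / 30.07 = 2.212 mol
n(O2) = PV/RT = (0.255 × 1180) / (0.08206 × 363.65) = 10.08 mol
For 2.212 mol C2H6, stoichiometry requires (7/2) × 2.212 = 7.742 mol O2; 10.08 mol is available, so C2H6 is limiting.
n(CO2) = (4/2) × 2.212 = 4.424 mol
V(CO2) = nRT/P = 4.424 × 0.08206 × 772.15 / 1.55 = 180.8 L

181 L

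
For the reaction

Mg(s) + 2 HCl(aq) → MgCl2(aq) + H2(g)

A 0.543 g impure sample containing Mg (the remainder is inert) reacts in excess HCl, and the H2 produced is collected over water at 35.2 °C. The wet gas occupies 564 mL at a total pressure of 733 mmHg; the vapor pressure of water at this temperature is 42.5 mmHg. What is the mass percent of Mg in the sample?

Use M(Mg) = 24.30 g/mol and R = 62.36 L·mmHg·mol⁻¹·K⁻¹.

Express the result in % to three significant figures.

P(H2) = 733 − 42.5 = 690.5 mmHg
n(H2) = PV/RT = (690.5 × 0.5640) / (62.36 × 308.35) = 0.02025 mol
n(Mg) = (1/1) × 0.02025 = 0.02025 mol
m(Mg) = 0.02025 × 24.30 = 0.4921 g
%Mg = 0.4921 / 0.543 × 100 = 90.63%

90.6 %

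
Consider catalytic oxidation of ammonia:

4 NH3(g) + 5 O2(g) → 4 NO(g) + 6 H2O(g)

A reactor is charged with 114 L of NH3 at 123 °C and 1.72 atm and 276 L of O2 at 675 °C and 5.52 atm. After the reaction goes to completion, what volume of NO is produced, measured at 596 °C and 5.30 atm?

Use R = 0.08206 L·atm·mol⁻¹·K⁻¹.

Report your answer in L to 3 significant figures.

81.2 L

n(NH3) = PV/RT = (1.72 × 114) / (0.08206 × 396.15) = 6.032 mol
n(O2) = PV/RT = (5.52 × 276) / (0.08206 × 948.15) = 19.58 mol
For 6.032 mol NH3, stoichiometry requires (5/4) × 6.032 = 7.540 mol O2; 19.58 mol is available, so NH3 is limiting.
n(NO) = (4/4) × 6.032 = 6.032 mol
V(NO) = nRT/P = 6.032 × 0.08206 × 869.15 / 5.30 = 81.17 L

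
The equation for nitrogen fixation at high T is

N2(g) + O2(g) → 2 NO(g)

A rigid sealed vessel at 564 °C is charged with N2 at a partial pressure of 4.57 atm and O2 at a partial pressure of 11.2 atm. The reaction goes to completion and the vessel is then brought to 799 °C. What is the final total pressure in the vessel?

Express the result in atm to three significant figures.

Because the vessel is rigid and T is held at 564 °C, work the stoichiometry in partial pressures (P_i = n_iRT/V).
P(O2) required for 4.57 atm of N2 = (1/1) × 4.57 = 4.570 atm; available 11.2 atm, so N2 is limiting.
P(O2) remaining = 11.2 − (1/1) × 4.57 = 6.630 atm
P(gaseous products) = (2)/1 × 4.57 = 9.140 atm
P_total at 564 °C = 6.630 + 9.140 = 15.77 atm
Scaling to 799 °C: P = 15.77 × 1072.15/837.15 = 20.20 atm

20.2 atm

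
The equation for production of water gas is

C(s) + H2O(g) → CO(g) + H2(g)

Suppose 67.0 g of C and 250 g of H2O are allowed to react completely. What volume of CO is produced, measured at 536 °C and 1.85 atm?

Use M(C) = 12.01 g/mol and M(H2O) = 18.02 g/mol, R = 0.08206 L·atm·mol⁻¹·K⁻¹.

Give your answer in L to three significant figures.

200 L

n(C) = 67.0 / 12.01 = 5.579 mol
n(H2O) = 250 / 18.02 = 13.87 mol
For 5.579 mol C, stoichiometry requires (1/1) × 5.579 = 5.579 mol H2O; 13.87 mol is available, so C is limiting.
n(CO) = (1/1) × 5.579 = 5.579 mol
V(CO) = nRT/P = 5.579 × 0.08206 × 809.15 / 1.85 = 200.2 L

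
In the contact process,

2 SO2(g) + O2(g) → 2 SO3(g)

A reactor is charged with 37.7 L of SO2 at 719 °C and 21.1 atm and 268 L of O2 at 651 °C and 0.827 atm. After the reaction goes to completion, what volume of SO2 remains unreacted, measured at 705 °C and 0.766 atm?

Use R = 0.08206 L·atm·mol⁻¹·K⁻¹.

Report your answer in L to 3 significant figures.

411 L

n(SO2) = PV/RT = (21.1 × 37.7) / (0.08206 × 992.15) = 9.770 mol
n(O2) = PV/RT = (0.827 × 268) / (0.08206 × 924.15) = 2.923 mol
For 9.770 mol SO2, stoichiometry requires (1/2) × 9.770 = 4.885 mol O2; 2.923 mol is available, so O2 is limiting.
n(SO2) consumed = (2/1) × 2.923 = 5.846 mol; remaining = 9.770 − 5.846 = 3.924 mol
V(SO2) = nRT/P = 3.924 × 0.08206 × 978.15 / 0.766 = 411.2 L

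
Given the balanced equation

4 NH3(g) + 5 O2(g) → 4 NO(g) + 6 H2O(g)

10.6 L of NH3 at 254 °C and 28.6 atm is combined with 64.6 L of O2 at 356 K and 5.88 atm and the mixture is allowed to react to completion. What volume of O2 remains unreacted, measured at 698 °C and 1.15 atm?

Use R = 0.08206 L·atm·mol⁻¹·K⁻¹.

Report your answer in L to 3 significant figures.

294 L

n(NH3) = PV/RT = (28.6 × 10.6) / (0.08206 × 527.15) = 7.008 mol
n(O2) = PV/RT = (5.88 × 64.6) / (0.08206 × 356) = 13.00 mol
For 7.008 mol NH3, stoichiometry requires (5/4) × 7.008 = 8.760 mol O2; 13.00 mol is available, so NH3 is limiting.
n(O2) consumed = (5/4) × 7.008 = 8.760 mol; remaining = 13.00 − 8.760 = 4.240 mol
V(O2) = nRT/P = 4.240 × 0.08206 × 971.15 / 1.15 = 293.8 L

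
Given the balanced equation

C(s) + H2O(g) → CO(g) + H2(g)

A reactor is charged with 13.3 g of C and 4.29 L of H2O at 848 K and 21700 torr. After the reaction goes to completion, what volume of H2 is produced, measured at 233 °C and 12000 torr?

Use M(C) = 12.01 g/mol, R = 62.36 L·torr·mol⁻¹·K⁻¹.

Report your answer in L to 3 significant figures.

2.91 L

n(C) = 13.3 / 12.01 = 1.107 mol
n(H2O) = PV/RT = (21700 × 4.29) / (62.36 × 848) = 1.760 mol
For 1.107 mol C, stoichiometry requires (1/1) × 1.107 = 1.107 mol H2O; 1.760 mol is available, so C is limiting.
n(H2) = (1/1) × 1.107 = 1.107 mol
V(H2) = nRT/P = 1.107 × 62.36 × 506.15 / 12000 = 2.912 L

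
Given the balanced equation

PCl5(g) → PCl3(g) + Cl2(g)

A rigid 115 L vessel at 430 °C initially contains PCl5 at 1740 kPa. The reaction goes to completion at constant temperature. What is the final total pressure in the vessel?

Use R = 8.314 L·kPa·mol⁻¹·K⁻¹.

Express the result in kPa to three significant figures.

3480 kPa

Rigid vessel, constant T ⇒ P scales with total gas moles (1 → 2).
P_final = (2/1) × 1740 = 3480 kPa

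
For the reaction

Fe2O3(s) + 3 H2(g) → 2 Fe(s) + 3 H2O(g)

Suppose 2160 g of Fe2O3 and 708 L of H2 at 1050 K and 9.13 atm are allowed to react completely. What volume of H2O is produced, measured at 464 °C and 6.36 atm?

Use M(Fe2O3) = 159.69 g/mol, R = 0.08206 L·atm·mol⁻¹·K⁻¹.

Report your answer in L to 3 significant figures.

n(Fe2O3) = 2160 / 159.69 = 13.53 mol
n(H2) = PV/RT = (9.13 × 708) / (0.08206 × 1050) = 75.02 mol
For 13.53 mol Fe2O3, stoichiometry requires (3/1) × 13.53 = 40.59 mol H2; 75.02 mol is available, so Fe2O3 is limiting.
n(H2O) = (3/1) × 13.53 = 40.59 mol
V(H2O) = nRT/P = 40.59 × 0.08206 × 737.15 / 6.36 = 386.1 L

386 L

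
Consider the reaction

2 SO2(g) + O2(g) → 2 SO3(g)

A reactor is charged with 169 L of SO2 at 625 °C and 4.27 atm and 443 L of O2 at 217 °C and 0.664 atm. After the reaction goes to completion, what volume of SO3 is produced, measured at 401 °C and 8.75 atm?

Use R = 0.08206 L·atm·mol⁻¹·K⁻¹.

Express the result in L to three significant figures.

61.9 L

n(SO2) = PV/RT = (4.27 × 169) / (0.08206 × 898.15) = 9.791 mol
n(O2) = PV/RT = (0.664 × 443) / (0.08206 × 490.15) = 7.313 mol
For 9.791 mol SO2, stoichiometry requires (1/2) × 9.791 = 4.896 mol O2; 7.313 mol is available, so SO2 is limiting.
n(SO3) = (2/2) × 9.791 = 9.791 mol
V(SO3) = nRT/P = 9.791 × 0.08206 × 674.15 / 8.75 = 61.90 L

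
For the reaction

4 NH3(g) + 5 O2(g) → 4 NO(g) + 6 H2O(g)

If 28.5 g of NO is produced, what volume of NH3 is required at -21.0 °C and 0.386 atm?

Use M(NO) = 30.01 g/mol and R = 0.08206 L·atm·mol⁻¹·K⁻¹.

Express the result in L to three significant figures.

n(NO) = 28.50 / 30.01 = 0.9497 mol
n(NH3) = (4/4) × 0.9497 = 0.9497 mol
V = nRT/P = 0.9497 × 0.08206 × 252.15 / 0.386 = 50.91 L

50.9 L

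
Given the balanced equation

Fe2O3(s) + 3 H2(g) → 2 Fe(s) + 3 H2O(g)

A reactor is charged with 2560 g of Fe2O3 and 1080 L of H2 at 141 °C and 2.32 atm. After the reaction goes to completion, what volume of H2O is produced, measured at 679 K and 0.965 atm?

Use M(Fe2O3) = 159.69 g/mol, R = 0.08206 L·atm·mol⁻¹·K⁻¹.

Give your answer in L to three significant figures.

n(Fe2O3) = 2560 / 159.69 = 16.03 mol
n(H2) = PV/RT = (2.32 × 1080) / (0.08206 × 414.15) = 73.73 mol
For 16.03 mol Fe2O3, stoichiometry requires (3/1) × 16.03 = 48.09 mol H2; 73.73 mol is available, so Fe2O3 is limiting.
n(H2O) = (3/1) × 16.03 = 48.09 mol
V(H2O) = nRT/P = 48.09 × 0.08206 × 679 / 0.965 = 2777 L

2780 L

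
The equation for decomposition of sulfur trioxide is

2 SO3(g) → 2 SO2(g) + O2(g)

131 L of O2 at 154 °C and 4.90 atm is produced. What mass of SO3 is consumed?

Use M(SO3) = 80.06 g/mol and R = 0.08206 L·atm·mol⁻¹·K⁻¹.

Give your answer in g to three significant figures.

n(O2) = PV/RT = (4.90 × 131) / (0.08206 × 427.15) = 18.31 mol
n(SO3) = (2/1) × 18.31 = 36.62 mol
m(SO3) = 36.62 × 80.06 = 2932 g

2930 g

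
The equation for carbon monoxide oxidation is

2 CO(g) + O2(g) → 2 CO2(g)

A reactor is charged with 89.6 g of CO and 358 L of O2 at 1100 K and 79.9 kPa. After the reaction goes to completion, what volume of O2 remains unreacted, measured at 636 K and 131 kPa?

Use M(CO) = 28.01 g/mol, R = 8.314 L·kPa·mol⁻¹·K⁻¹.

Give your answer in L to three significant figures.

61.7 L

n(CO) = 89.6 / 28.01 = 3.199 mol
n(O2) = PV/RT = (79.9 × 358) / (8.314 × 1100) = 3.128 mol
For 3.199 mol CO, stoichiometry requires (1/2) × 3.199 = 1.599 mol O2; 3.128 mol is available, so CO is limiting.
n(O2) consumed = (1/2) × 3.199 = 1.599 mol; remaining = 3.128 − 1.599 = 1.529 mol
V(O2) = nRT/P = 1.529 × 8.314 × 636 / 131 = 61.72 L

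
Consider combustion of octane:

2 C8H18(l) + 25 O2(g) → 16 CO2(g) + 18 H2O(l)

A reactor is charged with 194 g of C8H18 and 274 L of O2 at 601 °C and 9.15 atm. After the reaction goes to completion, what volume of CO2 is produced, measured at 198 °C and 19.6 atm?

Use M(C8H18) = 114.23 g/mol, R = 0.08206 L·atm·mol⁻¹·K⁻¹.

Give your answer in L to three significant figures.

26.8 L

n(C8H18) = 194 / 114.23 = 1.698 mol
n(O2) = PV/RT = (9.15 × 274) / (0.08206 × 874.15) = 34.95 mol
For 1.698 mol C8H18, stoichiometry requires (25/2) × 1.698 = 21.22 mol O2; 34.95 mol is available, so C8H18 is limiting.
n(CO2) = (16/2) × 1.698 = 13.58 mol
V(CO2) = nRT/P = 13.58 × 0.08206 × 471.15 / 19.6 = 26.79 L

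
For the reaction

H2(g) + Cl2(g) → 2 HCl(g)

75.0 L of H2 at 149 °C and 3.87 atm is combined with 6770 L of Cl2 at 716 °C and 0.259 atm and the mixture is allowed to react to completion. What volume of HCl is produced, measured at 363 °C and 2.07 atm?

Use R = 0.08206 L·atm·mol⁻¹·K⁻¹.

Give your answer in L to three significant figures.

n(H2) = PV/RT = (3.87 × 75.0) / (0.08206 × 422.15) = 8.379 mol
n(Cl2) = PV/RT = (0.259 × 6770) / (0.08206 × 989.15) = 21.60 mol
For 8.379 mol H2, stoichiometry requires (1/1) × 8.379 = 8.379 mol Cl2; 21.60 mol is available, so H2 is limiting.
n(HCl) = (2/1) × 8.379 = 16.76 mol
V(HCl) = nRT/P = 16.76 × 0.08206 × 636.15 / 2.07 = 422.7 L

423 L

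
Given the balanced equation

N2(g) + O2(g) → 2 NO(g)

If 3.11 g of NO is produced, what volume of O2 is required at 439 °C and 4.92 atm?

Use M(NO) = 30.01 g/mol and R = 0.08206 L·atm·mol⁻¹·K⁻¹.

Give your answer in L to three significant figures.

n(NO) = 3.110 / 30.01 = 0.1036 mol
n(O2) = (1/2) × 0.1036 = 0.05180 mol
V = nRT/P = 0.05180 × 0.08206 × 712.15 / 4.92 = 0.6153 L

0.615 L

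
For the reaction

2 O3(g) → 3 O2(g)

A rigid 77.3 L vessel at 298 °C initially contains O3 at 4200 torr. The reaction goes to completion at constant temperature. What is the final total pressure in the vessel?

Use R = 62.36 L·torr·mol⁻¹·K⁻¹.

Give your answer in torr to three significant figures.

6300 torr

At constant T and V, P ∝ n(gas): 2 mol gas → 3 mol gas.
P_final = (3/2) × 4200 = 6300 torr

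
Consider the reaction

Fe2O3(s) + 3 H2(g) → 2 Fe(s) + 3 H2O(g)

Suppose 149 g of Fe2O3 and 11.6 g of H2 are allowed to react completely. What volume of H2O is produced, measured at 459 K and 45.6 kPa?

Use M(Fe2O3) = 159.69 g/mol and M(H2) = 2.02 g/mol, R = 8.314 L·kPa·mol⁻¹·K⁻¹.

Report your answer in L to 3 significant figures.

n(Fe2O3) = 149 / 159.69 = 0.9331 mol
n(H2) = 11.6 / 2.02 = 5.743 mol
For 0.9331 mol Fe2O3, stoichiometry requires (3/1) × 0.9331 = 2.799 mol H2; 5.743 mol is available, so Fe2O3 is limiting.
n(H2O) = (3/1) × 0.9331 = 2.799 mol
V(H2O) = nRT/P = 2.799 × 8.314 × 459 / 45.6 = 234.2 L

234 L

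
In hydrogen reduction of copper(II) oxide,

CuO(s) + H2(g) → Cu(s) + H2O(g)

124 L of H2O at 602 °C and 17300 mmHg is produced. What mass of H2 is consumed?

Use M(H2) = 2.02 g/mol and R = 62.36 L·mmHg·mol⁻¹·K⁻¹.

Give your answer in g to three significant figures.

n(H2O) = PV/RT = (17300 × 124) / (62.36 × 875.15) = 39.31 mol
n(H2) = (1/1) × 39.31 = 39.31 mol
m(H2) = 39.31 × 2.02 = 79.41 g

79.4 g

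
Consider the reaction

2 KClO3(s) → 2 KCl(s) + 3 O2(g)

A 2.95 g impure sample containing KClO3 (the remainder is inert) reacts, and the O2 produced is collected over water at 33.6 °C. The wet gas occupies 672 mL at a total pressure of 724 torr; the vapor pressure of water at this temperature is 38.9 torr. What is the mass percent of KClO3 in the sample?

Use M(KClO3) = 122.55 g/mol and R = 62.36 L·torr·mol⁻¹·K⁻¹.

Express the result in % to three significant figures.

P(O2) = 724 − 38.9 = 685.1 torr
n(O2) = PV/RT = (685.1 × 0.6720) / (62.36 × 306.75) = 0.02407 mol
n(KClO3) = (2/3) × 0.02407 = 0.01605 mol
m(KClO3) = 0.01605 × 122.55 = 1.967 g
%KClO3 = 1.967 / 2.95 × 100 = 66.68%

66.7 %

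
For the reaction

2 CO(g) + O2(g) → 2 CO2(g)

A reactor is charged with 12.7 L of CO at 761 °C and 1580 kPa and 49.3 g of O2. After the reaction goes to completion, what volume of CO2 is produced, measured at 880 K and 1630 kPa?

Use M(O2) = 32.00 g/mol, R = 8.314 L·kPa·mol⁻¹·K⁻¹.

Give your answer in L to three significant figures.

n(CO) = PV/RT = (1580 × 12.7) / (8.314 × 1034.15) = 2.334 mol
n(O2) = 49.3 / 32.00 = 1.541 mol
For 2.334 mol CO, stoichiometry requires (1/2) × 2.334 = 1.167 mol O2; 1.541 mol is available, so CO is limiting.
n(CO2) = (2/2) × 2.334 = 2.334 mol
V(CO2) = nRT/P = 2.334 × 8.314 × 880 / 1630 = 10.48 L

10.5 L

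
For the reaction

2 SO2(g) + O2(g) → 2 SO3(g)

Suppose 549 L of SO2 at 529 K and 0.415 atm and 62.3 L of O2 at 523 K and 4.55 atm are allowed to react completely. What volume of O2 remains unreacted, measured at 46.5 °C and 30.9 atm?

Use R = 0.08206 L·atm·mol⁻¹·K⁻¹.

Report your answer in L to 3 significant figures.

3.38 L

n(SO2) = PV/RT = (0.415 × 549) / (0.08206 × 529) = 5.248 mol
n(O2) = PV/RT = (4.55 × 62.3) / (0.08206 × 523) = 6.605 mol
For 5.248 mol SO2, stoichiometry requires (1/2) × 5.248 = 2.624 mol O2; 6.605 mol is available, so SO2 is limiting.
n(O2) consumed = (1/2) × 5.248 = 2.624 mol; remaining = 6.605 − 2.624 = 3.981 mol
V(O2) = nRT/P = 3.981 × 0.08206 × 319.65 / 30.9 = 3.379 L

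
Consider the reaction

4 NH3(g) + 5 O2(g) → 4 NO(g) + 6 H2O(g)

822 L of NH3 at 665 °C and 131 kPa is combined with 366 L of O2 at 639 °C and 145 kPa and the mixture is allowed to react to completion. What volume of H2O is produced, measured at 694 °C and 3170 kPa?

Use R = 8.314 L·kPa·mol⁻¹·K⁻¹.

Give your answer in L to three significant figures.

n(NH3) = PV/RT = (131 × 822) / (8.314 × 938.15) = 13.81 mol
n(O2) = PV/RT = (145 × 366) / (8.314 × 912.15) = 6.998 mol
For 13.81 mol NH3, stoichiometry requires (5/4) × 13.81 = 17.26 mol O2; 6.998 mol is available, so O2 is limiting.
n(H2O) = (6/5) × 6.998 = 8.398 mol
V(H2O) = nRT/P = 8.398 × 8.314 × 967.15 / 3170 = 21.30 L

21.3 L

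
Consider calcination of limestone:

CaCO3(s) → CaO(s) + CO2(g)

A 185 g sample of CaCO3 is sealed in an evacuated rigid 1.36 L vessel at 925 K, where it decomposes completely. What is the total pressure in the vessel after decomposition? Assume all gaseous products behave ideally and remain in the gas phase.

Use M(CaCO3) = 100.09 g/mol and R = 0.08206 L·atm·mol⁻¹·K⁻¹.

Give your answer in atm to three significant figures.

103 atm

n(CaCO3) = 185 / 100.09 = 1.848 mol
n(gas produced) = (1/1) × 1.848 = 1.848 mol
P = nRT/V = 1.848 × 0.08206 × 925 / 1.36 = 103.1 atm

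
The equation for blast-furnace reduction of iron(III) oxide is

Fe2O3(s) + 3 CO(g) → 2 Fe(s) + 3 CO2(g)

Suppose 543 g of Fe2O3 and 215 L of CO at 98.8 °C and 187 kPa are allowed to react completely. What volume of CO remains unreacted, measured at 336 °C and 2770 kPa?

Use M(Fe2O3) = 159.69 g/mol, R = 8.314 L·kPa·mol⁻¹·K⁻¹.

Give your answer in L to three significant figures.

5.12 L

n(Fe2O3) = 543 / 159.69 = 3.400 mol
n(CO) = PV/RT = (187 × 215) / (8.314 × 371.95) = 13.00 mol
For 3.400 mol Fe2O3, stoichiometry requires (3/1) × 3.400 = 10.20 mol CO; 13.00 mol is available, so Fe2O3 is limiting.
n(CO) consumed = (3/1) × 3.400 = 10.20 mol; remaining = 13.00 − 10.20 = 2.800 mol
V(CO) = nRT/P = 2.800 × 8.314 × 609.15 / 2770 = 5.119 L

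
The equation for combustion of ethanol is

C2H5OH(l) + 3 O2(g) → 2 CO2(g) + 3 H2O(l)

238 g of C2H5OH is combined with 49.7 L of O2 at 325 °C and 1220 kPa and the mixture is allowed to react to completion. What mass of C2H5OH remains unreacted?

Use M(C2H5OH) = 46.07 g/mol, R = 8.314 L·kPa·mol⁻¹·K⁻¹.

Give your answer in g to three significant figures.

n(C2H5OH) = 238 / 46.07 = 5.166 mol
n(O2) = PV/RT = (1220 × 49.7) / (8.314 × 598.15) = 12.19 mol
For 5.166 mol C2H5OH, stoichiometry requires (3/1) × 5.166 = 15.50 mol O2; 12.19 mol is available, so O2 is limiting.
n(C2H5OH) consumed = (1/3) × 12.19 = 4.063 mol; remaining = 5.166 − 4.063 = 1.103 mol
m(C2H5OH) = 1.103 × 46.07 = 50.82 g

50.8 g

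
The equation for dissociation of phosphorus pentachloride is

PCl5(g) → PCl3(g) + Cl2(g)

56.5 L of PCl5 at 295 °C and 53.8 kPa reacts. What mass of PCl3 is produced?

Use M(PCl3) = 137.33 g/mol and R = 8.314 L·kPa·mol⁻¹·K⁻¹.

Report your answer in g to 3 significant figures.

n(PCl5) = PV/RT = (53.8 × 56.5) / (8.314 × 568.15) = 0.6435 mol
n(PCl3) = (1/1) × 0.6435 = 0.6435 mol
m(PCl3) = 0.6435 × 137.33 = 88.37 g

88.4 g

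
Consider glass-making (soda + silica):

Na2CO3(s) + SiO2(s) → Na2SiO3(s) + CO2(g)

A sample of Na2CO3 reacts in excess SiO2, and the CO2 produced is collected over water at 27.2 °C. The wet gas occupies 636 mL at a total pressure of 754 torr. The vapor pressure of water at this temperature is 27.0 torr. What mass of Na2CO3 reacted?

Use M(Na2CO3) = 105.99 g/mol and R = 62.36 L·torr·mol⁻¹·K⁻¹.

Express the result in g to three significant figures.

P(CO2) = 754 − 27.0 = 727.0 torr
n(CO2) = PV/RT = (727.0 × 0.6360) / (62.36 × 300.35) = 0.02469 mol
n(Na2CO3) = (1/1) × 0.02469 = 0.02469 mol
m(Na2CO3) = 0.02469 × 105.99 = 2.617 g

2.62 g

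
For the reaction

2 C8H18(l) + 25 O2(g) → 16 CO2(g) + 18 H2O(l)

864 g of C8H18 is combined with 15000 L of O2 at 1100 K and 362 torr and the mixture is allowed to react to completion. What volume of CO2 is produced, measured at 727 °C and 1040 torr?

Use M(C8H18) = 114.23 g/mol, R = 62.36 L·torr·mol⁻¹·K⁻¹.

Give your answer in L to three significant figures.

n(C8H18) = 864 / 114.23 = 7.564 mol
n(O2) = PV/RT = (362 × 15000) / (62.36 × 1100) = 79.16 mol
For 7.564 mol C8H18, stoichiometry requires (25/2) × 7.564 = 94.55 mol O2; 79.16 mol is available, so O2 is limiting.
n(CO2) = (16/25) × 79.16 = 50.66 mol
V(CO2) = nRT/P = 50.66 × 62.36 × 1000.15 / 1040 = 3038 L

3040 L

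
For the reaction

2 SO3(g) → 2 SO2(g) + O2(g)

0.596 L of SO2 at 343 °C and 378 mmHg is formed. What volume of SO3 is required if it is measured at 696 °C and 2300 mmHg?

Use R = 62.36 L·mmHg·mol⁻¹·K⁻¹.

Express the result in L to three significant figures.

n(SO2) = PV/RT = (378 × 0.596) / (62.36 × 616.15) = 0.005863 mol
n(SO3) = (2/2) × 0.005863 = 0.005863 mol
V = nRT/P = 0.005863 × 62.36 × 969.15 / 2300 = 0.1541 L

0.154 L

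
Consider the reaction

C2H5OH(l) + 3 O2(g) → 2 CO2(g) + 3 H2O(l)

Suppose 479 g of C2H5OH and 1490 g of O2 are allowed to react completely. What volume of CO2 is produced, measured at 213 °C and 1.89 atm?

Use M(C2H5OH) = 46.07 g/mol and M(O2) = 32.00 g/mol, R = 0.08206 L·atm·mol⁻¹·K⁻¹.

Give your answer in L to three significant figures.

n(C2H5OH) = 479 / 46.07 = 10.40 mol
n(O2) = 1490 / 32.00 = 46.56 mol
For 10.40 mol C2H5OH, stoichiometry requires (3/1) × 10.40 = 31.20 mol O2; 46.56 mol is available, so C2H5OH is limiting.
n(CO2) = (2/1) × 10.40 = 20.80 mol
V(CO2) = nRT/P = 20.80 × 0.08206 × 486.15 / 1.89 = 439.0 L

439 L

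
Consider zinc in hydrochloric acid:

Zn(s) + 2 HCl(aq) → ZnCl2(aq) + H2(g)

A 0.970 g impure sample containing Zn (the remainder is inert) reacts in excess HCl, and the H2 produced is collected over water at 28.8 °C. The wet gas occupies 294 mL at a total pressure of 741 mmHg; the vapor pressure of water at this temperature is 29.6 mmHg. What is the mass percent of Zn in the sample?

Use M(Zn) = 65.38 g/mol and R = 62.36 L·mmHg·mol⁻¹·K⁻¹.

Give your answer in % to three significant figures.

74.9 %

P(H2) = 741 − 29.6 = 711.4 mmHg
n(H2) = PV/RT = (711.4 × 0.2940) / (62.36 × 301.95) = 0.01111 mol
n(Zn) = (1/1) × 0.01111 = 0.01111 mol
m(Zn) = 0.01111 × 65.38 = 0.7264 g
%Zn = 0.7264 / 0.970 × 100 = 74.89%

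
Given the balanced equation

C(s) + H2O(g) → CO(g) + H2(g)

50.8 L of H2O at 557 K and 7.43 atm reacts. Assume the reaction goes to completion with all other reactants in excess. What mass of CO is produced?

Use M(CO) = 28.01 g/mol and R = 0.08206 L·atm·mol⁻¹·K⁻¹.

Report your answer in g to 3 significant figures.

n(H2O) = PV/RT = (7.43 × 50.8) / (0.08206 × 557) = 8.258 mol
n(CO) = (1/1) × 8.258 = 8.258 mol
m(CO) = 8.258 × 28.01 = 231.3 g

231 g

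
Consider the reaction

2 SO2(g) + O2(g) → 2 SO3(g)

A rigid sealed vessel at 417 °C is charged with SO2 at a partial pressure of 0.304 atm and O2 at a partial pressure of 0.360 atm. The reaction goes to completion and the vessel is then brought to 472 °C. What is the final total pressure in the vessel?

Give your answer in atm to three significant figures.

0.553 atm

Because the vessel is rigid and T is held at 417 °C, work the stoichiometry in partial pressures (P_i = n_iRT/V).
P(O2) required for 0.304 atm of SO2 = (1/2) × 0.304 = 0.1520 atm; available 0.360 atm, so SO2 is limiting.
P(O2) remaining = 0.360 − (1/2) × 0.304 = 0.2080 atm
P(gaseous products) = (2)/2 × 0.304 = 0.3040 atm
P_total at 417 °C = 0.2080 + 0.3040 = 0.5120 atm
Scaling to 472 °C: P = 0.5120 × 745.15/690.15 = 0.5528 atm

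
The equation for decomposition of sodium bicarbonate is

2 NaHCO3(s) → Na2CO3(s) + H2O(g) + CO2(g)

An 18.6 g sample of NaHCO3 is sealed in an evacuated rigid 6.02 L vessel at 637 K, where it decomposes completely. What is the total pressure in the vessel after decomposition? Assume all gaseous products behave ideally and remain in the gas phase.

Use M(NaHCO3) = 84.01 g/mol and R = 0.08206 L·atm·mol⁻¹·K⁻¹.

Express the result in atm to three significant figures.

1.92 atm

n(NaHCO3) = 18.6 / 84.01 = 0.2214 mol
n(gas produced) = (2/2) × 0.2214 = 0.2214 mol
P = nRT/V = 0.2214 × 0.08206 × 637 / 6.02 = 1.922 atm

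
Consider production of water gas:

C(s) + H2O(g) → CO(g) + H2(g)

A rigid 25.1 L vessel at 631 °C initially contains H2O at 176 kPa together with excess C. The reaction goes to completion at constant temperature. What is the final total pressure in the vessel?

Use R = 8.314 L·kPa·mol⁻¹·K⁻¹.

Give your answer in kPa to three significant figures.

352 kPa

Rigid vessel, constant T ⇒ P scales with total gas moles (1 → 2).
P_final = (2/1) × 176 = 352.0 kPa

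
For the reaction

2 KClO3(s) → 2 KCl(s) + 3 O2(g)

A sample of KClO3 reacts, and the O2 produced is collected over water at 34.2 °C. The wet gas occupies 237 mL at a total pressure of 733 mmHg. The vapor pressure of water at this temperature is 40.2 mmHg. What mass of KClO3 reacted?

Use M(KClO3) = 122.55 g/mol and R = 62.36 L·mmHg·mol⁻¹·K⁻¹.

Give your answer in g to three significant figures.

P(O2) = 733 − 40.2 = 692.8 mmHg
n(O2) = PV/RT = (692.8 × 0.2370) / (62.36 × 307.35) = 0.008567 mol
n(KClO3) = (2/3) × 0.008567 = 0.005711 mol
m(KClO3) = 0.005711 × 122.55 = 0.6999 g

0.700 g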